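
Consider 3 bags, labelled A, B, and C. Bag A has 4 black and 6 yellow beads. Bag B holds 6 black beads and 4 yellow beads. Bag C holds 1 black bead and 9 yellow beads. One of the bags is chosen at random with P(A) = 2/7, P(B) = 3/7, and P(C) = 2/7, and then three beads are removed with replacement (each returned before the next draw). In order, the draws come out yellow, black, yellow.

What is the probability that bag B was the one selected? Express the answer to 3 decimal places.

Compute the likelihood of the observed sequence for each case: P(data | bag A) = (6/10)(4/10)(6/10) = 0.144; P(data | bag B) = (4/10)(6/10)(4/10) = 0.096; P(data | bag C) = (9/10)(1/10)(9/10) = 0.081.
Multiplying each by its prior: 2/7 · 0.144 = 0.041143, 3/7 · 0.096 = 0.041143, 2/7 · 0.081 = 0.023143; with total 0.10543.
Hence P(bag B | data) = (0.041143) / (0.10543) = 0.39024.

0.390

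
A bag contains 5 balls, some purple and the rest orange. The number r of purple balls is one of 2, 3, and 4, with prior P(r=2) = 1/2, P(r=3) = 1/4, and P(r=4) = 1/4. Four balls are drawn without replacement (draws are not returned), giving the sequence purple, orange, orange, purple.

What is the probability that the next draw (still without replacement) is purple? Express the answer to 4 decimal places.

Under each hypothesis, the probability of the observed sequence is: P(data | r = 2) = (2/5)(3/4)(2/3)(1/2) = 1/10; P(data | r = 3) = (3/5)(2/4)(1/3)(2/2) = 1/10; P(data | r = 4) = (4/5)(1/4)(0/3) = 0.
The prior-weighted likelihoods are 1/2 · 1/10 = 1/20, 1/4 · 1/10 = 1/40, 1/4 · 0 = 0; with total 3/40.
Dividing through by the total gives posterior P(r = 2 | data) = 2/3, P(r = 3 | data) = 1/3, P(r = 4 | data) = 0.
Averaging over the posterior, P(purple next | data) = (0)(2/3) + (1)(1/3) = 1/3.

0.3333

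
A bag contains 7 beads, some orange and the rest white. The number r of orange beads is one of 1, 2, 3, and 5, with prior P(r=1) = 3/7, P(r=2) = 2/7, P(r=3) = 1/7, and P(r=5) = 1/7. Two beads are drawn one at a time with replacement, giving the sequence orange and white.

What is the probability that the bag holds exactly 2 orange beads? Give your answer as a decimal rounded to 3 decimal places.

For each hypothesis, P(data | H) works out to: P(data | r = 1) = (1/7)(6/7) = 6/49; P(data | r = 2) = (2/7)(5/7) = 10/49; P(data | r = 3) = (3/7)(4/7) = 12/49; P(data | r = 5) = (5/7)(2/7) = 10/49.
The prior-weighted likelihoods are 3/7 · 6/49 = 18/343, 2/7 · 10/49 = 20/343, 1/7 · 12/49 = 12/343, 1/7 · 10/49 = 10/343; these sum to 60/343.
Hence P(r = 2 | data) = (20/343) / (60/343) = 1/3.

0.333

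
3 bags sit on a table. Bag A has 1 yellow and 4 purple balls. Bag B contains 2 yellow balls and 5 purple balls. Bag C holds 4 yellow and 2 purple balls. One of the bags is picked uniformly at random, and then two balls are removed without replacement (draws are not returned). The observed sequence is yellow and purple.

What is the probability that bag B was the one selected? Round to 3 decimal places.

0.338

Under each hypothesis, the probability of the observed sequence is: P(data | bag A) = (1/5)(4/4) = 1/5; P(data | bag B) = (2/7)(5/6) = 5/21; P(data | bag C) = (4/6)(2/5) = 4/15.
The prior-weighted likelihoods are 1/3 · 1/5 = 1/15, 1/3 · 5/21 = 5/63, 1/3 · 4/15 = 4/45; summing to 74/315.
So P(bag B | data) = (5/63) / (74/315) = 25/74.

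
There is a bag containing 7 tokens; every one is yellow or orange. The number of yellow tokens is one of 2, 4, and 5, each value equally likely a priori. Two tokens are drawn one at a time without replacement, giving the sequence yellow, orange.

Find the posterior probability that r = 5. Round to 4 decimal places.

0.3125

Compute the likelihood of the observed sequence for each case: P(data | r = 2) = (2/7)(5/6) = 5/21; P(data | r = 4) = (4/7)(3/6) = 2/7; P(data | r = 5) = (5/7)(2/6) = 5/21.
Weighting by the prior gives 1/3 · 5/21 = 5/63, 1/3 · 2/7 = 2/21, 1/3 · 5/21 = 5/63; with total 16/63.
So P(r = 5 | data) = (5/63) / (16/63) = 5/16.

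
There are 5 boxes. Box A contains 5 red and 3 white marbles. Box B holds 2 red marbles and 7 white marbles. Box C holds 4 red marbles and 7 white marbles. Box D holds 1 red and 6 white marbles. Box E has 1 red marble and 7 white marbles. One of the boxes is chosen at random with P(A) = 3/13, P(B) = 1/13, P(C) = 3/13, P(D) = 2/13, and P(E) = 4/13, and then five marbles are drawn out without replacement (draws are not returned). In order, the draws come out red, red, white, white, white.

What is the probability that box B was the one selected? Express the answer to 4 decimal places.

0.1276

For each hypothesis, P(data | H) works out to: P(data | box A) = (5/8)(4/7)(3/6)(2/5)(1/4) = 0.017857; P(data | box B) = (2/9)(1/8)(7/7)(6/6)(5/5) = 0.027778; P(data | box C) = (4/11)(3/10)(7/9)(6/8)(5/7) = 0.045455; P(data | box D) = (1/7)(0/6) = 0; P(data | box E) = (1/8)(0/7) = 0.
Weighting by the prior gives 3/13 · 0.017857 = 0.0041209, 1/13 · 0.027778 = 0.0021368, 3/13 · 0.045455 = 0.01049, 2/13 · 0 = 0, 4/13 · 0 = 0; these sum to 0.016747.
By Bayes' rule, P(box B | data) = (0.0021368) / (0.016747) = 0.12759.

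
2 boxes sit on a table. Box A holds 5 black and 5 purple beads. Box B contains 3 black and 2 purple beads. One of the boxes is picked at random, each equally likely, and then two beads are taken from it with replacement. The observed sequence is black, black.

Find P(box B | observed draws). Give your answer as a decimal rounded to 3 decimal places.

0.590

The likelihood of the observed sequence under each hypothesis: P(data | box A) = (5/10)(5/10) = 1/4; P(data | box B) = (3/5)(3/5) = 9/25.
The prior-weighted likelihoods are 1/2 · 1/4 = 1/8, 1/2 · 9/25 = 9/50; these sum to 61/200.
So P(box B | data) = (9/50) / (61/200) = 36/61.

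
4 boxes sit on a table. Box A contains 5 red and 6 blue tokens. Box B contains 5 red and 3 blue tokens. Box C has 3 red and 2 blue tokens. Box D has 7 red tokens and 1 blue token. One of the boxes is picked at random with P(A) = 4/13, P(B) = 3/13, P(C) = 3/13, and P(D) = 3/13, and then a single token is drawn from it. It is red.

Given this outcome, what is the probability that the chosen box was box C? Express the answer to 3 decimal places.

Compute the likelihood of this draw for each case: P(data | box A) = (5/11) = 0.45455; P(data | box B) = (5/8) = 0.625; P(data | box C) = (3/5) = 0.6; P(data | box D) = (7/8) = 0.875.
The prior-weighted likelihoods are 4/13 · 0.45455 = 0.13986, 3/13 · 0.625 = 0.14423, 3/13 · 0.6 = 0.13846, 3/13 · 0.875 = 0.20192; summing to 0.62448.
So P(box C | data) = (0.13846) / (0.62448) = 0.22172.

0.222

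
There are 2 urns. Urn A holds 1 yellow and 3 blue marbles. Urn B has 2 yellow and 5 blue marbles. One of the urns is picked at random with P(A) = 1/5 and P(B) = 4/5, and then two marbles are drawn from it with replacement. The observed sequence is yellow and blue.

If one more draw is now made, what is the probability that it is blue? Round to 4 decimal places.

For each hypothesis, P(data | H) works out to: P(data | urn A) = (1/4)(3/4) = 0.1875; P(data | urn B) = (2/7)(5/7) = 0.20408.
Multiplying each by its prior: 1/5 · 0.1875 = 0.0375, 4/5 · 0.20408 = 0.16327; summing to 0.20077.
Normalising, the posterior is P(urn A | data) = 0.18679, P(urn B | data) = 0.81321.
Averaging over the posterior, P(blue next | data) = (3/4)(0.18679) + (5/7)(0.81321) = 0.72096.

0.7210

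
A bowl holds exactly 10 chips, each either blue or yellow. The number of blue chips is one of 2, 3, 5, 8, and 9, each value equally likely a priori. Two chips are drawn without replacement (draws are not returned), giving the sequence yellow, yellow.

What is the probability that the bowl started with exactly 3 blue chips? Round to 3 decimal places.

0.350

Under each hypothesis, the probability of the observed sequence is: P(data | r = 2) = (8/10)(7/9) = 28/45; P(data | r = 3) = (7/10)(6/9) = 7/15; P(data | r = 5) = (5/10)(4/9) = 2/9; P(data | r = 8) = (2/10)(1/9) = 1/45; P(data | r = 9) = (1/10)(0/9) = 0.
Weighting by the prior gives 1/5 · 28/45 = 28/225, 1/5 · 7/15 = 7/75, 1/5 · 2/9 = 2/45, 1/5 · 1/45 = 1/225, 1/5 · 0 = 0; summing to 4/15.
So P(r = 3 | data) = (7/75) / (4/15) = 7/20.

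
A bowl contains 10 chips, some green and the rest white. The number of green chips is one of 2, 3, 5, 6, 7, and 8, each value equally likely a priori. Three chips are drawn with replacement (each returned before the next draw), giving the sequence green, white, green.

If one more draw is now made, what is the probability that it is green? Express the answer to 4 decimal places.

The likelihood of the observed sequence under each hypothesis: P(data | r = 2) = (2/10)(8/10)(2/10) = 0.032; P(data | r = 3) = (3/10)(7/10)(3/10) = 0.063; P(data | r = 5) = (5/10)(5/10)(5/10) = 0.125; P(data | r = 6) = (6/10)(4/10)(6/10) = 0.144; P(data | r = 7) = (7/10)(3/10)(7/10) = 0.147; P(data | r = 8) = (8/10)(2/10)(8/10) = 0.128.
Multiplying each by its prior: 1/6 · 0.032 = 0.0053333, 1/6 · 0.063 = 0.0105, 1/6 · 0.125 = 0.020833, 1/6 · 0.144 = 0.024, 1/6 · 0.147 = 0.0245, 1/6 · 0.128 = 0.021333; these sum to 0.1065.
Dividing through by the total gives posterior P(r = 2 | data) = 0.050078, P(r = 3 | data) = 0.098592, P(r = 5 | data) = 0.19562, P(r = 6 | data) = 0.22535, P(r = 7 | data) = 0.23005, P(r = 8 | data) = 0.20031.
So P(green next | data) = Σ P(green next | H) P(H | data) = (1/5)(0.050078) + (3/10)(0.098592) + (1/2)(0.19562) + (3/5)(0.22535) + (7/10)(0.23005) + (4/5)(0.20031) = 0.5939.

0.5939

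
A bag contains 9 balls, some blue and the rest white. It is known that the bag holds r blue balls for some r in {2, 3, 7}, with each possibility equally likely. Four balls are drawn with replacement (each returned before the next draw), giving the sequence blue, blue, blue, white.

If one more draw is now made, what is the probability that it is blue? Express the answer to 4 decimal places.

0.6637

For each hypothesis, P(data | H) works out to: P(data | r = 2) = (2/9)(2/9)(2/9)(7/9) = 0.0085353; P(data | r = 3) = (3/9)(3/9)(3/9)(6/9) = 0.024691; P(data | r = 7) = (7/9)(7/9)(7/9)(2/9) = 0.10456.
Weighting by the prior gives 1/3 · 0.0085353 = 0.0028451, 1/3 · 0.024691 = 0.0082305, 1/3 · 0.10456 = 0.034852; with total 0.045928.
Normalising, the posterior is P(r = 2 | data) = 0.061947, P(r = 3 | data) = 0.1792, P(r = 7 | data) = 0.75885.
Averaging over the posterior, P(blue next | data) = (2/9)(0.061947) + (1/3)(0.1792) + (7/9)(0.75885) = 0.66372.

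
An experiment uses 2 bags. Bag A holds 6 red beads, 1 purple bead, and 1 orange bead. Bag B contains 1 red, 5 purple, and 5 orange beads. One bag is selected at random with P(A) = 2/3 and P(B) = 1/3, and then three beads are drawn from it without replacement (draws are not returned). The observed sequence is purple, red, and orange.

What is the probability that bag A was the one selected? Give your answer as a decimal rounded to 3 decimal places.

The likelihood of the observed sequence under each hypothesis: P(data | bag A) = (1/8)(6/7)(1/6) = 0.017857; P(data | bag B) = (5/11)(1/10)(5/9) = 0.025253.
The prior-weighted likelihoods are 2/3 · 0.017857 = 0.011905, 1/3 · 0.025253 = 0.0084175; summing to 0.020322.
By Bayes' rule, P(bag A | data) = (0.011905) / (0.020322) = 0.5858.

0.586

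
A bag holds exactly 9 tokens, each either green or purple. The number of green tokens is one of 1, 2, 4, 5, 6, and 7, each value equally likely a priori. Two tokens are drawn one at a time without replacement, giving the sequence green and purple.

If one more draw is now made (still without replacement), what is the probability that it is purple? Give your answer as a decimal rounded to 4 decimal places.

0.5015

The likelihood of the observed sequence under each hypothesis: P(data | r = 1) = (1/9)(8/8) = 1/9; P(data | r = 2) = (2/9)(7/8) = 7/36; P(data | r = 4) = (4/9)(5/8) = 5/18; P(data | r = 5) = (5/9)(4/8) = 5/18; P(data | r = 6) = (6/9)(3/8) = 1/4; P(data | r = 7) = (7/9)(2/8) = 7/36.
The prior-weighted likelihoods are 1/6 · 1/9 = 1/54, 1/6 · 7/36 = 7/216, 1/6 · 5/18 = 5/108, 1/6 · 5/18 = 5/108, 1/6 · 1/4 = 1/24, 1/6 · 7/36 = 7/216; these sum to 47/216.
The posterior is then P(r = 1 | data) = 4/47, P(r = 2 | data) = 7/47, P(r = 4 | data) = 10/47, P(r = 5 | data) = 10/47, P(r = 6 | data) = 9/47, P(r = 7 | data) = 7/47.
Averaging over the posterior, P(purple next | data) = (1)(4/47) + (6/7)(7/47) + (4/7)(10/47) + (3/7)(10/47) + (2/7)(9/47) + (1/7)(7/47) = 165/329.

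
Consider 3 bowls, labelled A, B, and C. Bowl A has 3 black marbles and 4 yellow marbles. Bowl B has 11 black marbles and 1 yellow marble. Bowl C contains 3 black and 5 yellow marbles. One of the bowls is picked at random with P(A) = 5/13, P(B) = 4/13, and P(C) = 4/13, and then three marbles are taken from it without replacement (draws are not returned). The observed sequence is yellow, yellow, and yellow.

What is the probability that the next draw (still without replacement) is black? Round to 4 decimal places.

0.6667

For each hypothesis, P(data | H) works out to: P(data | bowl A) = (4/7)(3/6)(2/5) = 4/35; P(data | bowl B) = (1/12)(0/11) = 0; P(data | bowl C) = (5/8)(4/7)(3/6) = 5/28.
Weighting by the prior gives 5/13 · 4/35 = 4/91, 4/13 · 0 = 0, 4/13 · 5/28 = 5/91; these sum to 9/91.
Normalising, the posterior is P(bowl A | data) = 4/9, P(bowl B | data) = 0, P(bowl C | data) = 5/9.
So P(black next | data) = Σ P(black next | H) P(H | data) = (3/4)(4/9) + (3/5)(5/9) = 2/3.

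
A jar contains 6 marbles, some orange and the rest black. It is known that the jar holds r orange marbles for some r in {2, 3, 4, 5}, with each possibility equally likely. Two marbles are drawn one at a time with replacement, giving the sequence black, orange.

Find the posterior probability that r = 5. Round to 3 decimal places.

The likelihood of the observed sequence under each hypothesis: P(data | r = 2) = (4/6)(2/6) = 2/9; P(data | r = 3) = (3/6)(3/6) = 1/4; P(data | r = 4) = (2/6)(4/6) = 2/9; P(data | r = 5) = (1/6)(5/6) = 5/36.
Weighting by the prior gives 1/4 · 2/9 = 1/18, 1/4 · 1/4 = 1/16, 1/4 · 2/9 = 1/18, 1/4 · 5/36 = 5/144; with total 5/24.
Hence P(r = 5 | data) = (5/144) / (5/24) = 1/6.

0.167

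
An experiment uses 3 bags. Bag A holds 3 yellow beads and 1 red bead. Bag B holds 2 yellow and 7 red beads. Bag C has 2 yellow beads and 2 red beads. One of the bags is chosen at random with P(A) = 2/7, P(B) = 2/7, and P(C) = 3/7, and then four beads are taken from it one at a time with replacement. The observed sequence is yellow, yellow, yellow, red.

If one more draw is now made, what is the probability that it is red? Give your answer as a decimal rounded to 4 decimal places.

Under each hypothesis, the probability of the observed sequence is: P(data | bag A) = (3/4)(3/4)(3/4)(1/4) = 0.10547; P(data | bag B) = (2/9)(2/9)(2/9)(7/9) = 0.0085353; P(data | bag C) = (2/4)(2/4)(2/4)(2/4) = 0.0625.
Multiplying each by its prior: 2/7 · 0.10547 = 0.030134, 2/7 · 0.0085353 = 0.0024387, 3/7 · 0.0625 = 0.026786; these sum to 0.059358.
Dividing through by the total gives posterior P(bag A | data) = 0.50766, P(bag B | data) = 0.041084, P(bag C | data) = 0.45125.
Averaging over the posterior, P(red next | data) = (1/4)(0.50766) + (7/9)(0.041084) + (1/2)(0.45125) = 0.3845.

0.3845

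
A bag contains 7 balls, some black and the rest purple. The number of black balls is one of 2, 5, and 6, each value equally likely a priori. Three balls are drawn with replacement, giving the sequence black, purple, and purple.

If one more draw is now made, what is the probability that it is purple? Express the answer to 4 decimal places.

0.5564

The likelihood of the observed sequence under each hypothesis: P(data | r = 2) = (2/7)(5/7)(5/7) = 0.14577; P(data | r = 5) = (5/7)(2/7)(2/7) = 0.058309; P(data | r = 6) = (6/7)(1/7)(1/7) = 0.017493.
Weighting by the prior gives 1/3 · 0.14577 = 0.048591, 1/3 · 0.058309 = 0.019436, 1/3 · 0.017493 = 0.0058309; summing to 0.073858.
The posterior is then P(r = 2 | data) = 0.65789, P(r = 5 | data) = 0.26316, P(r = 6 | data) = 0.078947.
So P(purple next | data) = Σ P(purple next | H) P(H | data) = (5/7)(0.65789) + (2/7)(0.26316) + (1/7)(0.078947) = 0.55639.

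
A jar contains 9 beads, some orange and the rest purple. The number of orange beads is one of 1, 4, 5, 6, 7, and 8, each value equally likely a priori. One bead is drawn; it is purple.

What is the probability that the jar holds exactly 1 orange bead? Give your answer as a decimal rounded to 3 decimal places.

For each hypothesis, P(data | H) works out to: P(data | r = 1) = (8/9) = 8/9; P(data | r = 4) = (5/9) = 5/9; P(data | r = 5) = (4/9) = 4/9; P(data | r = 6) = (3/9) = 1/3; P(data | r = 7) = (2/9) = 2/9; P(data | r = 8) = (1/9) = 1/9.
Multiplying each by its prior: 1/6 · 8/9 = 4/27, 1/6 · 5/9 = 5/54, 1/6 · 4/9 = 2/27, 1/6 · 1/3 = 1/18, 1/6 · 2/9 = 1/27, 1/6 · 1/9 = 1/54; with total 23/54.
So P(r = 1 | data) = (4/27) / (23/54) = 8/23.

0.348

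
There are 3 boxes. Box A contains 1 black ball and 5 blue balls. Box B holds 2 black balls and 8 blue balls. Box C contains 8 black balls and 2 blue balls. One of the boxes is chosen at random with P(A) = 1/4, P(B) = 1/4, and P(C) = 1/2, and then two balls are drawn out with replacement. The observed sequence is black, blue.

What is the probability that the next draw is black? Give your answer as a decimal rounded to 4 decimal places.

0.5028

For each hypothesis, P(data | H) works out to: P(data | box A) = (1/6)(5/6) = 0.13889; P(data | box B) = (2/10)(8/10) = 0.16; P(data | box C) = (8/10)(2/10) = 0.16.
Weighting by the prior gives 1/4 · 0.13889 = 0.034722, 1/4 · 0.16 = 0.04, 1/2 · 0.16 = 0.08; summing to 0.15472.
Dividing through by the total gives posterior P(box A | data) = 0.22442, P(box B | data) = 0.25853, P(box C | data) = 0.51706.
So P(black next | data) = Σ P(black next | H) P(H | data) = (1/6)(0.22442) + (1/5)(0.25853) + (4/5)(0.51706) = 0.50275.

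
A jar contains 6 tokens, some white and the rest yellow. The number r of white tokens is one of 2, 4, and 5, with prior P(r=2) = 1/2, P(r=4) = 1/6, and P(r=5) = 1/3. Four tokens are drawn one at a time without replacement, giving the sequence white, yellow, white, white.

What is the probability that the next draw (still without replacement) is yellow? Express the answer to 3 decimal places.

0.143

The likelihood of the observed sequence under each hypothesis: P(data | r = 2) = (2/6)(4/5)(1/4)(0/3) = 0; P(data | r = 4) = (4/6)(2/5)(3/4)(2/3) = 2/15; P(data | r = 5) = (5/6)(1/5)(4/4)(3/3) = 1/6.
The prior-weighted likelihoods are 1/2 · 0 = 0, 1/6 · 2/15 = 1/45, 1/3 · 1/6 = 1/18; these sum to 7/90.
The posterior is then P(r = 2 | data) = 0, P(r = 4 | data) = 2/7, P(r = 5 | data) = 5/7.
Averaging over the posterior, P(yellow next | data) = (1/2)(2/7) + (0)(5/7) = 1/7.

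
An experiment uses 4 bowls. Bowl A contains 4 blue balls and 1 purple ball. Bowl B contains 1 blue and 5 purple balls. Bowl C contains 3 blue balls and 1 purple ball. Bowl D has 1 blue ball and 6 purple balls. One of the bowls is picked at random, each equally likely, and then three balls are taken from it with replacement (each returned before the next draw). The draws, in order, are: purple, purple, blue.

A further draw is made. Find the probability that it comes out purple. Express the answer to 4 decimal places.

Compute the likelihood of the observed sequence for each case: P(data | bowl A) = (1/5)(1/5)(4/5) = 0.032; P(data | bowl B) = (5/6)(5/6)(1/6) = 0.11574; P(data | bowl C) = (1/4)(1/4)(3/4) = 0.046875; P(data | bowl D) = (6/7)(6/7)(1/7) = 0.10496.
The prior-weighted likelihoods are 1/4 · 0.032 = 0.008, 1/4 · 0.11574 = 0.028935, 1/4 · 0.046875 = 0.011719, 1/4 · 0.10496 = 0.026239; with total 0.074893.
Normalising, the posterior is P(bowl A | data) = 0.10682, P(bowl B | data) = 0.38635, P(bowl C | data) = 0.15647, P(bowl D | data) = 0.35035.
Averaging over the posterior, P(purple next | data) = (1/5)(0.10682) + (5/6)(0.38635) + (1/4)(0.15647) + (6/7)(0.35035) = 0.68275.

0.6827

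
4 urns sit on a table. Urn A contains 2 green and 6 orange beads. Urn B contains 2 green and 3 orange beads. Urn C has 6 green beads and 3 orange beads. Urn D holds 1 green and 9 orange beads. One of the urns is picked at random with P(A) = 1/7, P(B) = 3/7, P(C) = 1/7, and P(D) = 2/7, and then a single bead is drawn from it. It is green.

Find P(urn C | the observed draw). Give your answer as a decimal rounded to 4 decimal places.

Compute the likelihood of this draw for each case: P(data | urn A) = (2/8) = 1/4; P(data | urn B) = (2/5) = 2/5; P(data | urn C) = (6/9) = 2/3; P(data | urn D) = (1/10) = 1/10.
The prior-weighted likelihoods are 1/7 · 1/4 = 1/28, 3/7 · 2/5 = 6/35, 1/7 · 2/3 = 2/21, 2/7 · 1/10 = 1/35; summing to 139/420.
Therefore the posterior P(urn C | data) = (2/21) / (139/420) = 40/139.

0.2878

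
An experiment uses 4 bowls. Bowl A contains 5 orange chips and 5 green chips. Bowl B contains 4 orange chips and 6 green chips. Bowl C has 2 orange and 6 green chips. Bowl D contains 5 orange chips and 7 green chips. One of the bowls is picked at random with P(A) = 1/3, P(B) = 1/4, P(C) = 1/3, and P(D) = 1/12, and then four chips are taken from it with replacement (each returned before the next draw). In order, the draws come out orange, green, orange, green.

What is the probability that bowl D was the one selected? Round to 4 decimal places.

0.0949

Compute the likelihood of the observed sequence for each case: P(data | bowl A) = (5/10)(5/10)(5/10)(5/10) = 0.0625; P(data | bowl B) = (4/10)(6/10)(4/10)(6/10) = 0.0576; P(data | bowl C) = (2/8)(6/8)(2/8)(6/8) = 0.035156; P(data | bowl D) = (5/12)(7/12)(5/12)(7/12) = 0.059076.
Multiplying each by its prior: 1/3 · 0.0625 = 0.020833, 1/4 · 0.0576 = 0.0144, 1/3 · 0.035156 = 0.011719, 1/12 · 0.059076 = 0.004923; summing to 0.051875.
So P(bowl D | data) = (0.004923) / (0.051875) = 0.094901.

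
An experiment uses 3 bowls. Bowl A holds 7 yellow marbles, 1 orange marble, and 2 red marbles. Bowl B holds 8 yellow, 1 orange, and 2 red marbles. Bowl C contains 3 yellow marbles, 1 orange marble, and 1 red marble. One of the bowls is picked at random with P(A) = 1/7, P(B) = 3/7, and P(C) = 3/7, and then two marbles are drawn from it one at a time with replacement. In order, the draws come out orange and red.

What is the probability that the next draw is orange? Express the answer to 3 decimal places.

0.161

Compute the likelihood of the observed sequence for each case: P(data | bowl A) = (1/10)(2/10) = 0.02; P(data | bowl B) = (1/11)(2/11) = 0.016529; P(data | bowl C) = (1/5)(1/5) = 0.04.
The prior-weighted likelihoods are 1/7 · 0.02 = 0.0028571, 3/7 · 0.016529 = 0.0070838, 3/7 · 0.04 = 0.017143; these sum to 0.027084.
Dividing through by the total gives posterior P(bowl A | data) = 0.10549, P(bowl B | data) = 0.26155, P(bowl C | data) = 0.63296.
So P(orange next | data) = Σ P(orange next | H) P(H | data) = (1/10)(0.10549) + (1/11)(0.26155) + (1/5)(0.63296) = 0.16092.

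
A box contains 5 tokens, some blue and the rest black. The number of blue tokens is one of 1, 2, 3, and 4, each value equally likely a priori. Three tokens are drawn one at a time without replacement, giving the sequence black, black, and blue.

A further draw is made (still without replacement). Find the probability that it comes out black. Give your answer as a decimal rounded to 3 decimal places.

The likelihood of the observed sequence under each hypothesis: P(data | r = 1) = (4/5)(3/4)(1/3) = 1/5; P(data | r = 2) = (3/5)(2/4)(2/3) = 1/5; P(data | r = 3) = (2/5)(1/4)(3/3) = 1/10; P(data | r = 4) = (1/5)(0/4) = 0.
Weighting by the prior gives 1/4 · 1/5 = 1/20, 1/4 · 1/5 = 1/20, 1/4 · 1/10 = 1/40, 1/4 · 0 = 0; these sum to 1/8.
The posterior is then P(r = 1 | data) = 2/5, P(r = 2 | data) = 2/5, P(r = 3 | data) = 1/5, P(r = 4 | data) = 0.
Averaging over the posterior, P(black next | data) = (1)(2/5) + (1/2)(2/5) + (0)(1/5) = 3/5.

0.600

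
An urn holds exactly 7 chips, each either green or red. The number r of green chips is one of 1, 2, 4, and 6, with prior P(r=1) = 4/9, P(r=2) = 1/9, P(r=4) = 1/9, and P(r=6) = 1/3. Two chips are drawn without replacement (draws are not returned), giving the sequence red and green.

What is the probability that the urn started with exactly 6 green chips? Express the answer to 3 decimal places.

Under each hypothesis, the probability of the observed sequence is: P(data | r = 1) = (6/7)(1/6) = 1/7; P(data | r = 2) = (5/7)(2/6) = 5/21; P(data | r = 4) = (3/7)(4/6) = 2/7; P(data | r = 6) = (1/7)(6/6) = 1/7.
Weighting by the prior gives 4/9 · 1/7 = 4/63, 1/9 · 5/21 = 5/189, 1/9 · 2/7 = 2/63, 1/3 · 1/7 = 1/21; with total 32/189.
Therefore the posterior P(r = 6 | data) = (1/21) / (32/189) = 9/32.

0.281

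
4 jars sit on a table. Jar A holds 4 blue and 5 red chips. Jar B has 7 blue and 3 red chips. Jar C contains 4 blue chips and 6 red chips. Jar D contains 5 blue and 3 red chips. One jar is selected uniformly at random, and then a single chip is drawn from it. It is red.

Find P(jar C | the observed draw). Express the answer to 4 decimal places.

0.3278

Compute the likelihood of this draw for each case: P(data | jar A) = (5/9) = 0.55556; P(data | jar B) = (3/10) = 0.3; P(data | jar C) = (6/10) = 0.6; P(data | jar D) = (3/8) = 0.375.
Weighting by the prior gives 1/4 · 0.55556 = 0.13889, 1/4 · 0.3 = 0.075, 1/4 · 0.6 = 0.15, 1/4 · 0.375 = 0.09375; these sum to 0.45764.
Therefore the posterior P(jar C | data) = (0.15) / (0.45764) = 0.32777.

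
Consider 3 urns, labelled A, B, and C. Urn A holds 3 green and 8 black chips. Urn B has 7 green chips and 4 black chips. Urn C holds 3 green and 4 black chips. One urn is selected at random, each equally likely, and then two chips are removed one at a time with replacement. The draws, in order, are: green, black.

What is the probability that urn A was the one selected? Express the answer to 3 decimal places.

0.294

For each hypothesis, P(data | H) works out to: P(data | urn A) = (3/11)(8/11) = 0.19835; P(data | urn B) = (7/11)(4/11) = 0.2314; P(data | urn C) = (3/7)(4/7) = 0.2449.
Multiplying each by its prior: 1/3 · 0.19835 = 0.066116, 1/3 · 0.2314 = 0.077135, 1/3 · 0.2449 = 0.081633; with total 0.22488.
So P(urn A | data) = (0.066116) / (0.22488) = 0.294.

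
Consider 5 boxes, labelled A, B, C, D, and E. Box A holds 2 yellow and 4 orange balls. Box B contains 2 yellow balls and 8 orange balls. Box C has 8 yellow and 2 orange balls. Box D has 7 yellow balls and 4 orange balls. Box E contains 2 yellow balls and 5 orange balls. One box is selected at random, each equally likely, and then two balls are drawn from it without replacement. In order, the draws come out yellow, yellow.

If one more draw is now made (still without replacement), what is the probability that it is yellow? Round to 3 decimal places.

0.595

For each hypothesis, P(data | H) works out to: P(data | box A) = (2/6)(1/5) = 0.066667; P(data | box B) = (2/10)(1/9) = 0.022222; P(data | box C) = (8/10)(7/9) = 0.62222; P(data | box D) = (7/11)(6/10) = 0.38182; P(data | box E) = (2/7)(1/6) = 0.047619.
The prior-weighted likelihoods are 1/5 · 0.066667 = 0.013333, 1/5 · 0.022222 = 0.0044444, 1/5 · 0.62222 = 0.12444, 1/5 · 0.38182 = 0.076364, 1/5 · 0.047619 = 0.0095238; summing to 0.22811.
Normalising, the posterior is P(box A | data) = 0.058451, P(box B | data) = 0.019484, P(box C | data) = 0.54555, P(box D | data) = 0.33477, P(box E | data) = 0.041751.
The predictive probability is P(yellow next | data) = (0)(0.058451) + (0)(0.019484) + (3/4)(0.54555) + (5/9)(0.33477) + (0)(0.041751) = 0.59514.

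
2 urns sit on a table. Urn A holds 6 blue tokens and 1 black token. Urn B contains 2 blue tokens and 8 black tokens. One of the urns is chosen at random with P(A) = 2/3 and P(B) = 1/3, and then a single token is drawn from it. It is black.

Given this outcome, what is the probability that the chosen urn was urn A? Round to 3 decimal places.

Under each hypothesis, the probability of this draw is: P(data | urn A) = (1/7) = 1/7; P(data | urn B) = (8/10) = 4/5.
Multiplying each by its prior: 2/3 · 1/7 = 2/21, 1/3 · 4/5 = 4/15; summing to 38/105.
So P(urn A | data) = (2/21) / (38/105) = 5/19.

0.263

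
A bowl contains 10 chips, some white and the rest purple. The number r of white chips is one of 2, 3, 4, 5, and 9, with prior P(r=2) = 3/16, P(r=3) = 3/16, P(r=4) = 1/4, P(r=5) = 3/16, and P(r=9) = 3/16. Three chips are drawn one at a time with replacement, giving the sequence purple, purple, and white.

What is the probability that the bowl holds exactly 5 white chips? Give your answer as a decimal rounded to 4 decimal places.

For each hypothesis, P(data | H) works out to: P(data | r = 2) = (8/10)(8/10)(2/10) = 0.128; P(data | r = 3) = (7/10)(7/10)(3/10) = 0.147; P(data | r = 4) = (6/10)(6/10)(4/10) = 0.144; P(data | r = 5) = (5/10)(5/10)(5/10) = 0.125; P(data | r = 9) = (1/10)(1/10)(9/10) = 0.009.
Weighting by the prior gives 3/16 · 0.128 = 0.024, 3/16 · 0.147 = 0.027563, 1/4 · 0.144 = 0.036, 3/16 · 0.125 = 0.023438, 3/16 · 0.009 = 0.0016875; these sum to 0.11269.
By Bayes' rule, P(r = 5 | data) = (0.023438) / (0.11269) = 0.20799.

0.2080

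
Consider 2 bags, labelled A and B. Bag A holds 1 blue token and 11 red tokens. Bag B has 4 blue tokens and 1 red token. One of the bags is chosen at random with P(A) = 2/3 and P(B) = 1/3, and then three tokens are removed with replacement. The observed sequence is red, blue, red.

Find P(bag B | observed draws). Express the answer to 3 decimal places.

0.186

Compute the likelihood of the observed sequence for each case: P(data | bag A) = (11/12)(1/12)(11/12) = 0.070023; P(data | bag B) = (1/5)(4/5)(1/5) = 0.032.
The prior-weighted likelihoods are 2/3 · 0.070023 = 0.046682, 1/3 · 0.032 = 0.010667; these sum to 0.057349.
By Bayes' rule, P(bag B | data) = (0.010667) / (0.057349) = 0.186.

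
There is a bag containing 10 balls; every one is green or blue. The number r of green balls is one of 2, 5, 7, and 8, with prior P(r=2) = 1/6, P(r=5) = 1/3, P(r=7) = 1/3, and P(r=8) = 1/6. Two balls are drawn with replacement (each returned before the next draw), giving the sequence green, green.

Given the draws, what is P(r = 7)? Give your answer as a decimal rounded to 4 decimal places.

0.4537

The likelihood of the observed sequence under each hypothesis: P(data | r = 2) = (2/10)(2/10) = 1/25; P(data | r = 5) = (5/10)(5/10) = 1/4; P(data | r = 7) = (7/10)(7/10) = 49/100; P(data | r = 8) = (8/10)(8/10) = 16/25.
Weighting by the prior gives 1/6 · 1/25 = 1/150, 1/3 · 1/4 = 1/12, 1/3 · 49/100 = 49/300, 1/6 · 16/25 = 8/75; these sum to 9/25.
By Bayes' rule, P(r = 7 | data) = (49/300) / (9/25) = 49/108.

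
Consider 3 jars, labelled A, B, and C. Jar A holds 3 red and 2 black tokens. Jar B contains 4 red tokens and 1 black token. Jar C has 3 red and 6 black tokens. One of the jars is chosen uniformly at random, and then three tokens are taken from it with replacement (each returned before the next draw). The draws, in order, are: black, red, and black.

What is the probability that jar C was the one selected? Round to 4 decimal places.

0.5365

Under each hypothesis, the probability of the observed sequence is: P(data | jar A) = (2/5)(3/5)(2/5) = 0.096; P(data | jar B) = (1/5)(4/5)(1/5) = 0.032; P(data | jar C) = (6/9)(3/9)(6/9) = 0.14815.
Weighting by the prior gives 1/3 · 0.096 = 0.032, 1/3 · 0.032 = 0.010667, 1/3 · 0.14815 = 0.049383; with total 0.092049.
Therefore the posterior P(jar C | data) = (0.049383) / (0.092049) = 0.53648.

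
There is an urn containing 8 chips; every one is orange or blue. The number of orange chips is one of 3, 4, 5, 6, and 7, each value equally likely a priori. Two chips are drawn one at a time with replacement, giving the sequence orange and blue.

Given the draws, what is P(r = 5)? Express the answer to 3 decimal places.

0.231

Compute the likelihood of the observed sequence for each case: P(data | r = 3) = (3/8)(5/8) = 15/64; P(data | r = 4) = (4/8)(4/8) = 1/4; P(data | r = 5) = (5/8)(3/8) = 15/64; P(data | r = 6) = (6/8)(2/8) = 3/16; P(data | r = 7) = (7/8)(1/8) = 7/64.
Weighting by the prior gives 1/5 · 15/64 = 3/64, 1/5 · 1/4 = 1/20, 1/5 · 15/64 = 3/64, 1/5 · 3/16 = 3/80, 1/5 · 7/64 = 7/320; summing to 13/64.
So P(r = 5 | data) = (3/64) / (13/64) = 3/13.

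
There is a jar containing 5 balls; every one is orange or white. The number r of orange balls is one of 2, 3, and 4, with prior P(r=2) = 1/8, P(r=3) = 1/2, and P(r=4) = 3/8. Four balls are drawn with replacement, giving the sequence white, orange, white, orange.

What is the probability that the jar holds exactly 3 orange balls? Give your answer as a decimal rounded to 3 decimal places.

0.632

Compute the likelihood of the observed sequence for each case: P(data | r = 2) = (3/5)(2/5)(3/5)(2/5) = 0.0576; P(data | r = 3) = (2/5)(3/5)(2/5)(3/5) = 0.0576; P(data | r = 4) = (1/5)(4/5)(1/5)(4/5) = 0.0256.
The prior-weighted likelihoods are 1/8 · 0.0576 = 0.0072, 1/2 · 0.0576 = 0.0288, 3/8 · 0.0256 = 0.0096; summing to 0.0456.
Therefore the posterior P(r = 3 | data) = (0.0288) / (0.0456) = 0.63158.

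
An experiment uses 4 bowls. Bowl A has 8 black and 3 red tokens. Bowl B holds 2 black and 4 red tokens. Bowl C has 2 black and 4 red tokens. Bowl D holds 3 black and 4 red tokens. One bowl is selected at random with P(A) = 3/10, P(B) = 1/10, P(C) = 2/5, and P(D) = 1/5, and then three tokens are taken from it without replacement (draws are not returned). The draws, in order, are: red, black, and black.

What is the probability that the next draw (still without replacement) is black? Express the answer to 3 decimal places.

0.410

Under each hypothesis, the probability of the observed sequence is: P(data | bowl A) = (3/11)(8/10)(7/9) = 0.1697; P(data | bowl B) = (4/6)(2/5)(1/4) = 0.066667; P(data | bowl C) = (4/6)(2/5)(1/4) = 0.066667; P(data | bowl D) = (4/7)(3/6)(2/5) = 0.11429.
The prior-weighted likelihoods are 3/10 · 0.1697 = 0.050909, 1/10 · 0.066667 = 0.0066667, 2/5 · 0.066667 = 0.026667, 1/5 · 0.11429 = 0.022857; these sum to 0.1071.
Normalising, the posterior is P(bowl A | data) = 0.47534, P(bowl B | data) = 0.062247, P(bowl C | data) = 0.24899, P(bowl D | data) = 0.21342.
Averaging over the posterior, P(black next | data) = (3/4)(0.47534) + (0)(0.062247) + (0)(0.24899) + (1/4)(0.21342) = 0.40986.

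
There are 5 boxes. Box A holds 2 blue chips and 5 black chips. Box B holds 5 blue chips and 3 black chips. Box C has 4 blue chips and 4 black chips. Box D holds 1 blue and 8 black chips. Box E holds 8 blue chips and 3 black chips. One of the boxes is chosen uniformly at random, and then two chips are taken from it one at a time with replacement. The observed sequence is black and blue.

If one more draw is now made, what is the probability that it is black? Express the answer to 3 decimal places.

Compute the likelihood of the observed sequence for each case: P(data | box A) = (5/7)(2/7) = 0.20408; P(data | box B) = (3/8)(5/8) = 0.23438; P(data | box C) = (4/8)(4/8) = 0.25; P(data | box D) = (8/9)(1/9) = 0.098765; P(data | box E) = (3/11)(8/11) = 0.19835.
The prior-weighted likelihoods are 1/5 · 0.20408 = 0.040816, 1/5 · 0.23438 = 0.046875, 1/5 · 0.25 = 0.05, 1/5 · 0.098765 = 0.019753, 1/5 · 0.19835 = 0.039669; with total 0.19711.
Normalising, the posterior is P(box A | data) = 0.20707, P(box B | data) = 0.23781, P(box C | data) = 0.25366, P(box D | data) = 0.10021, P(box E | data) = 0.20125.
Averaging over the posterior, P(black next | data) = (5/7)(0.20707) + (3/8)(0.23781) + (1/2)(0.25366) + (8/9)(0.10021) + (3/11)(0.20125) = 0.50788.

0.508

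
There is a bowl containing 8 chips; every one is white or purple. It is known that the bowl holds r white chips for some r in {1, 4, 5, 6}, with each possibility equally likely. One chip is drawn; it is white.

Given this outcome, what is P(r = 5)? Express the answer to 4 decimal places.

For each hypothesis, P(data | H) works out to: P(data | r = 1) = (1/8) = 1/8; P(data | r = 4) = (4/8) = 1/2; P(data | r = 5) = (5/8) = 5/8; P(data | r = 6) = (6/8) = 3/4.
Multiplying each by its prior: 1/4 · 1/8 = 1/32, 1/4 · 1/2 = 1/8, 1/4 · 5/8 = 5/32, 1/4 · 3/4 = 3/16; these sum to 1/2.
So P(r = 5 | data) = (5/32) / (1/2) = 5/16.

0.3125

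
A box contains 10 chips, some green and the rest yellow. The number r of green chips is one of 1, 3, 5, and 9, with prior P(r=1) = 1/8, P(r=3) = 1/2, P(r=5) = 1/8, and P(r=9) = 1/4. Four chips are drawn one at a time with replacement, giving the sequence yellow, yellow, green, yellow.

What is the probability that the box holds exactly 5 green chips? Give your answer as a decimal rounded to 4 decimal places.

0.1139

For each hypothesis, P(data | H) works out to: P(data | r = 1) = (9/10)(9/10)(1/10)(9/10) = 0.0729; P(data | r = 3) = (7/10)(7/10)(3/10)(7/10) = 0.1029; P(data | r = 5) = (5/10)(5/10)(5/10)(5/10) = 0.0625; P(data | r = 9) = (1/10)(1/10)(9/10)(1/10) = 0.0009.
Multiplying each by its prior: 1/8 · 0.0729 = 0.0091125, 1/2 · 0.1029 = 0.05145, 1/8 · 0.0625 = 0.0078125, 1/4 · 0.0009 = 0.000225; with total 0.0686.
Hence P(r = 5 | data) = (0.0078125) / (0.0686) = 0.11388.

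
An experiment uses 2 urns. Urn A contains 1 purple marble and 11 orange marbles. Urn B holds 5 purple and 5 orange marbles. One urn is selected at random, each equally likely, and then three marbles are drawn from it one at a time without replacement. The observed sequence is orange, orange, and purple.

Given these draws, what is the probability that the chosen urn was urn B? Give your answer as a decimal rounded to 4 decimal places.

Under each hypothesis, the probability of the observed sequence is: P(data | urn A) = (11/12)(10/11)(1/10) = 1/12; P(data | urn B) = (5/10)(4/9)(5/8) = 5/36.
Weighting by the prior gives 1/2 · 1/12 = 1/24, 1/2 · 5/36 = 5/72; summing to 1/9.
By Bayes' rule, P(urn B | data) = (5/72) / (1/9) = 5/8.

0.6250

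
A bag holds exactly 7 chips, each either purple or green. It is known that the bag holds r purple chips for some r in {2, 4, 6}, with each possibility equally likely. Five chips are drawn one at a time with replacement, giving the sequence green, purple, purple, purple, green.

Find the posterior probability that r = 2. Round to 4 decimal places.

For each hypothesis, P(data | H) works out to: P(data | r = 2) = (5/7)(2/7)(2/7)(2/7)(5/7) = 0.0119; P(data | r = 4) = (3/7)(4/7)(4/7)(4/7)(3/7) = 0.034271; P(data | r = 6) = (1/7)(6/7)(6/7)(6/7)(1/7) = 0.012852.
Multiplying each by its prior: 1/3 · 0.0119 = 0.0039666, 1/3 · 0.034271 = 0.011424, 1/3 · 0.012852 = 0.0042839; these sum to 0.019674.
Hence P(r = 2 | data) = (0.0039666) / (0.019674) = 0.20161.

0.2016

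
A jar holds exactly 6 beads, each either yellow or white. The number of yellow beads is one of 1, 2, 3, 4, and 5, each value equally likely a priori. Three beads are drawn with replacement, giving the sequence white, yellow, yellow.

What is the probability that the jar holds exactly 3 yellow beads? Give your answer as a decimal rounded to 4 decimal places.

For each hypothesis, P(data | H) works out to: P(data | r = 1) = (5/6)(1/6)(1/6) = 5/216; P(data | r = 2) = (4/6)(2/6)(2/6) = 2/27; P(data | r = 3) = (3/6)(3/6)(3/6) = 1/8; P(data | r = 4) = (2/6)(4/6)(4/6) = 4/27; P(data | r = 5) = (1/6)(5/6)(5/6) = 25/216.
Multiplying each by its prior: 1/5 · 5/216 = 1/216, 1/5 · 2/27 = 2/135, 1/5 · 1/8 = 1/40, 1/5 · 4/27 = 4/135, 1/5 · 25/216 = 5/216; with total 7/72.
Hence P(r = 3 | data) = (1/40) / (7/72) = 9/35.

0.2571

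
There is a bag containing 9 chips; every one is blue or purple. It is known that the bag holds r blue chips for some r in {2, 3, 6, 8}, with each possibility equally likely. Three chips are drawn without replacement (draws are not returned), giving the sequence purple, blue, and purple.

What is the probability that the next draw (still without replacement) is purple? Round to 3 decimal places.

0.648

Under each hypothesis, the probability of the observed sequence is: P(data | r = 2) = (7/9)(2/8)(6/7) = 1/6; P(data | r = 3) = (6/9)(3/8)(5/7) = 5/28; P(data | r = 6) = (3/9)(6/8)(2/7) = 1/14; P(data | r = 8) = (1/9)(8/8)(0/7) = 0.
Weighting by the prior gives 1/4 · 1/6 = 1/24, 1/4 · 5/28 = 5/112, 1/4 · 1/14 = 1/56, 1/4 · 0 = 0; summing to 5/48.
Normalising, the posterior is P(r = 2 | data) = 2/5, P(r = 3 | data) = 3/7, P(r = 6 | data) = 6/35, P(r = 8 | data) = 0.
Averaging over the posterior, P(purple next | data) = (5/6)(2/5) + (2/3)(3/7) + (1/6)(6/35) = 68/105.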